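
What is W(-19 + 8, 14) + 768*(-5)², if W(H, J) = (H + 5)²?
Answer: 19236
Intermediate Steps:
W(H, J) = (5 + H)²
W(-19 + 8, 14) + 768*(-5)² = (5 + (-19 + 8))² + 768*(-5)² = (5 - 11)² + 768*25 = (-6)² + 19200 = 36 + 19200 = 19236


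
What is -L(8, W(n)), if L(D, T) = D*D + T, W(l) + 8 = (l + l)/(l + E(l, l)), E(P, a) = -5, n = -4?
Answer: -512/9 ≈ -56.889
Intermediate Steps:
W(l) = -8 + 2*l/(-5 + l) (W(l) = -8 + (l + l)/(l - 5) = -8 + (2*l)/(-5 + l) = -8 + 2*l/(-5 + l))
L(D, T) = T + D**2 (L(D, T) = D**2 + T = T + D**2)
-L(8, W(n)) = -(2*(20 - 3*(-4))/(-5 - 4) + 8**2) = -(2*(20 + 12)/(-9) + 64) = -(2*(-1/9)*32 + 64) = -(-64/9 + 64) = -1*512/9 = -512/9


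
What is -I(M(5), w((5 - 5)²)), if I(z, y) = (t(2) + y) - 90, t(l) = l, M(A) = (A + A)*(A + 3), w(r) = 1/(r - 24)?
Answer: 2113/24 ≈ 88.042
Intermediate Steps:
w(r) = 1/(-24 + r)
M(A) = 2*A*(3 + A) (M(A) = (2*A)*(3 + A) = 2*A*(3 + A))
I(z, y) = -88 + y (I(z, y) = (2 + y) - 90 = -88 + y)
-I(M(5), w((5 - 5)²)) = -(-88 + 1/(-24 + (5 - 5)²)) = -(-88 + 1/(-24 + 0²)) = -(-88 + 1/(-24 + 0)) = -(-88 + 1/(-24)) = -(-88 - 1/24) = -1*(-2113/24) = 2113/24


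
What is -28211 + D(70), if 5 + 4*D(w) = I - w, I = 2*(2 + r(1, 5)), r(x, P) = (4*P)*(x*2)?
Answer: -112835/4 ≈ -28209.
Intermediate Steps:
r(x, P) = 8*P*x (r(x, P) = (4*P)*(2*x) = 8*P*x)
I = 84 (I = 2*(2 + 8*5*1) = 2*(2 + 40) = 2*42 = 84)
D(w) = 79/4 - w/4 (D(w) = -5/4 + (84 - w)/4 = -5/4 + (21 - w/4) = 79/4 - w/4)
-28211 + D(70) = -28211 + (79/4 - 1/4*70) = -28211 + (79/4 - 35/2) = -28211 + 9/4 = -112835/4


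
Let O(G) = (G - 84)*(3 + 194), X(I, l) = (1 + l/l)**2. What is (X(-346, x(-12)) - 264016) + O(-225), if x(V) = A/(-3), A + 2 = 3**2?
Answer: -324885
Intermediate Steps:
A = 7 (A = -2 + 3**2 = -2 + 9 = 7)
x(V) = -7/3 (x(V) = 7/(-3) = 7*(-1/3) = -7/3)
X(I, l) = 4 (X(I, l) = (1 + 1)**2 = 2**2 = 4)
O(G) = -16548 + 197*G (O(G) = (-84 + G)*197 = -16548 + 197*G)
(X(-346, x(-12)) - 264016) + O(-225) = (4 - 264016) + (-16548 + 197*(-225)) = -264012 + (-16548 - 44325) = -264012 - 60873 = -324885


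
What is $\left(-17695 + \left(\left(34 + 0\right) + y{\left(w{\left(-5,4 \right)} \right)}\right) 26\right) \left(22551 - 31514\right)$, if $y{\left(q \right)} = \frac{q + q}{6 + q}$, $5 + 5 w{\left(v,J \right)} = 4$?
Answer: $\frac{4370098873}{29} \approx 1.5069 \cdot 10^{8}$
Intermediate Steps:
$w{\left(v,J \right)} = - \frac{1}{5}$ ($w{\left(v,J \right)} = -1 + \frac{1}{5} \cdot 4 = -1 + \frac{4}{5} = - \frac{1}{5}$)
$y{\left(q \right)} = \frac{2 q}{6 + q}$
$\left(-17695 + \left(\left(34 + 0\right) + y{\left(w{\left(-5,4 \right)} \right)}\right) 26\right) \left(22551 - 31514\right) = \left(-17695 + \left(\left(34 + 0\right) + 2 \left(- \frac{1}{5}\right) \frac{1}{6 - \frac{1}{5}}\right) 26\right) \left(22551 - 31514\right) = \left(-17695 + \left(34 + 2 \left(- \frac{1}{5}\right) \frac{1}{\frac{29}{5}}\right) 26\right) \left(-8963\right) = \left(-17695 + \left(34 + 2 \left(- \frac{1}{5}\right) \frac{5}{29}\right) 26\right) \left(-8963\right) = \left(-17695 + \left(34 - \frac{2}{29}\right) 26\right) \left(-8963\right) = \left(-17695 + \frac{984}{29} \cdot 26\right) \left(-8963\right) = \left(-17695 + \frac{25584}{29}\right) \left(-8963\right) = \left(- \frac{487571}{29}\right) \left(-8963\right) = \frac{4370098873}{29}$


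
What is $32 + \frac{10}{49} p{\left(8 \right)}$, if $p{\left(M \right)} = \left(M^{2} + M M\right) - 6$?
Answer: $\frac{2788}{49} \approx 56.898$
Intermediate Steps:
$p{\left(M \right)} = -6 + 2 M^{2}$ ($p{\left(M \right)} = \left(M^{2} + M^{2}\right) - 6 = 2 M^{2} - 6 = -6 + 2 M^{2}$)
$32 + \frac{10}{49} p{\left(8 \right)} = 32 + \frac{10}{49} \left(-6 + 2 \cdot 8^{2}\right) = 32 + 10 \cdot \frac{1}{49} \left(-6 + 2 \cdot 64\right) = 32 + \frac{10 \left(-6 + 128\right)}{49} = 32 + \frac{10}{49} \cdot 122 = 32 + \frac{1220}{49} = \frac{2788}{49}$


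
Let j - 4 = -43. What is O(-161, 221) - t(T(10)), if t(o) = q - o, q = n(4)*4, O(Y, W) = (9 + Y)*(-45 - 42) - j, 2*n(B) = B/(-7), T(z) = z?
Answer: 92919/7 ≈ 13274.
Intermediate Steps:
j = -39 (j = 4 - 43 = -39)
n(B) = -B/14 (n(B) = (B/(-7))/2 = (B*(-⅐))/2 = (-B/7)/2 = -B/14)
O(Y, W) = -744 - 87*Y (O(Y, W) = (9 + Y)*(-45 - 42) - 1*(-39) = (9 + Y)*(-87) + 39 = (-783 - 87*Y) + 39 = -744 - 87*Y)
q = -8/7 (q = -1/14*4*4 = -2/7*4 = -8/7 ≈ -1.1429)
t(o) = -8/7 - o
O(-161, 221) - t(T(10)) = (-744 - 87*(-161)) - (-8/7 - 1*10) = (-744 + 14007) - (-8/7 - 10) = 13263 - 1*(-78/7) = 13263 + 78/7 = 92919/7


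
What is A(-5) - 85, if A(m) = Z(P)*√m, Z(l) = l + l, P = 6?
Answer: -85 + 12*I*√5 ≈ -85.0 + 26.833*I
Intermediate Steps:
Z(l) = 2*l
A(m) = 12*√m (A(m) = (2*6)*√m = 12*√m)
A(-5) - 85 = 12*√(-5) - 85 = 12*(I*√5) - 85 = 12*I*√5 - 85 = -85 + 12*I*√5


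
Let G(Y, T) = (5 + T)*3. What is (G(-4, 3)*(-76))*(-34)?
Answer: 62016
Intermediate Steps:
G(Y, T) = 15 + 3*T
(G(-4, 3)*(-76))*(-34) = ((15 + 3*3)*(-76))*(-34) = ((15 + 9)*(-76))*(-34) = (24*(-76))*(-34) = -1824*(-34) = 62016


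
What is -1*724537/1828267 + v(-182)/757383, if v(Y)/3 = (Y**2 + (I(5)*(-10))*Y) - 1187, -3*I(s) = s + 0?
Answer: -390221146834/1384698345261 ≈ -0.28181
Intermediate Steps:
I(s) = -s/3 (I(s) = -(s + 0)/3 = -s/3)
v(Y) = -3561 + 3*Y**2 + 50*Y (v(Y) = 3*((Y**2 + (-1/3*5*(-10))*Y) - 1187) = 3*((Y**2 + (-5/3*(-10))*Y) - 1187) = 3*((Y**2 + 50*Y/3) - 1187) = 3*(-1187 + Y**2 + 50*Y/3) = -3561 + 3*Y**2 + 50*Y)
-1*724537/1828267 + v(-182)/757383 = -1*724537/1828267 + (-3561 + 3*(-182)**2 + 50*(-182))/757383 = -724537*1/1828267 + (-3561 + 3*33124 - 9100)*(1/757383) = -724537/1828267 + (-3561 + 99372 - 9100)*(1/757383) = -724537/1828267 + 86711*(1/757383) = -724537/1828267 + 86711/757383 = -390221146834/1384698345261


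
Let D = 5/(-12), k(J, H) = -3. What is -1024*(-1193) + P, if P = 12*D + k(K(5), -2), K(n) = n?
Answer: 1221624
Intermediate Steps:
D = -5/12 (D = 5*(-1/12) = -5/12 ≈ -0.41667)
P = -8 (P = 12*(-5/12) - 3 = -5 - 3 = -8)
-1024*(-1193) + P = -1024*(-1193) - 8 = 1221632 - 8 = 1221624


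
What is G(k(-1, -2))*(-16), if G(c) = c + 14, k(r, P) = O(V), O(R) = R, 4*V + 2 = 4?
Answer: -232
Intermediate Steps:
V = ½ (V = -½ + (¼)*4 = -½ + 1 = ½ ≈ 0.50000)
k(r, P) = ½
G(c) = 14 + c
G(k(-1, -2))*(-16) = (14 + ½)*(-16) = (29/2)*(-16) = -232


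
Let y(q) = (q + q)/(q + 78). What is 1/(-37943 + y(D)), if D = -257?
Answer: -179/6791283 ≈ -2.6357e-5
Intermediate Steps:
y(q) = 2*q/(78 + q) (y(q) = (2*q)/(78 + q) = 2*q/(78 + q))
1/(-37943 + y(D)) = 1/(-37943 + 2*(-257)/(78 - 257)) = 1/(-37943 + 2*(-257)/(-179)) = 1/(-37943 + 2*(-257)*(-1/179)) = 1/(-37943 + 514/179) = 1/(-6791283/179) = -179/6791283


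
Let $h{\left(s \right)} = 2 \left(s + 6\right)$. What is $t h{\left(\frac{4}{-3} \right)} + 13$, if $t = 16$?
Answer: $\frac{487}{3} \approx 162.33$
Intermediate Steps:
$h{\left(s \right)} = 12 + 2 s$ ($h{\left(s \right)} = 2 \left(6 + s\right) = 12 + 2 s$)
$t h{\left(\frac{4}{-3} \right)} + 13 = 16 \left(12 + 2 \frac{4}{-3}\right) + 13 = 16 \left(12 + 2 \cdot 4 \left(- \frac{1}{3}\right)\right) + 13 = 16 \left(12 + 2 \left(- \frac{4}{3}\right)\right) + 13 = 16 \left(12 - \frac{8}{3}\right) + 13 = 16 \cdot \frac{28}{3} + 13 = \frac{448}{3} + 13 = \frac{487}{3}$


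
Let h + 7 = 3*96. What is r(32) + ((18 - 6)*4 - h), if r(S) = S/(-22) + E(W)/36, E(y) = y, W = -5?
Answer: -92899/396 ≈ -234.59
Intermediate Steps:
h = 281 (h = -7 + 3*96 = -7 + 288 = 281)
r(S) = -5/36 - S/22 (r(S) = S/(-22) - 5/36 = S*(-1/22) - 5*1/36 = -S/22 - 5/36 = -5/36 - S/22)
r(32) + ((18 - 6)*4 - h) = (-5/36 - 1/22*32) + ((18 - 6)*4 - 1*281) = (-5/36 - 16/11) + (12*4 - 281) = -631/396 + (48 - 281) = -631/396 - 233 = -92899/396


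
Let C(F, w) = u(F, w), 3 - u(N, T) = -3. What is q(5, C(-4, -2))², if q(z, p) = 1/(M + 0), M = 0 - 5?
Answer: 1/25 ≈ 0.040000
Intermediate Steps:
u(N, T) = 6 (u(N, T) = 3 - 1*(-3) = 3 + 3 = 6)
M = -5
C(F, w) = 6
q(z, p) = -⅕ (q(z, p) = 1/(-5 + 0) = 1/(-5) = -⅕)
q(5, C(-4, -2))² = (-⅕)² = 1/25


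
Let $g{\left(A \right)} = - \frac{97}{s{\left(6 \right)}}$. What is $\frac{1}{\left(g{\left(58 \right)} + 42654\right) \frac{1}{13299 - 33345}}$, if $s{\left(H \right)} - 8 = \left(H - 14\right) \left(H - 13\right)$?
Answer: $- \frac{1282944}{2729759} \approx -0.46998$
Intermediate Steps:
$s{\left(H \right)} = 8 + \left(-14 + H\right) \left(-13 + H\right)$ ($s{\left(H \right)} = 8 + \left(H - 14\right) \left(H - 13\right) = 8 + \left(-14 + H\right) \left(-13 + H\right)$)
$g{\left(A \right)} = - \frac{97}{64}$ ($g{\left(A \right)} = - \frac{97}{190 + 6^{2} - 162} = - \frac{97}{190 + 36 - 162} = - \frac{97}{64}$)
$\frac{1}{\left(g{\left(58 \right)} + 42654\right) \frac{1}{13299 - 33345}} = \frac{1}{\left(- \frac{97}{64} + 42654\right) \frac{1}{13299 - 33345}} = \frac{1}{\frac{2729759}{64} \frac{1}{-20046}} = \frac{1}{\frac{2729759}{64} \left(- \frac{1}{20046}\right)} = \frac{1}{- \frac{2729759}{1282944}} = - \frac{1282944}{2729759}$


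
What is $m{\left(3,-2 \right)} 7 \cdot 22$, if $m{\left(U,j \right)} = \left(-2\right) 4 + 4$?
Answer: $-616$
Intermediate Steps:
$m{\left(U,j \right)} = -4$ ($m{\left(U,j \right)} = -8 + 4 = -4$)
$m{\left(3,-2 \right)} 7 \cdot 22 = \left(-4\right) 7 \cdot 22 = \left(-28\right) 22 = -616$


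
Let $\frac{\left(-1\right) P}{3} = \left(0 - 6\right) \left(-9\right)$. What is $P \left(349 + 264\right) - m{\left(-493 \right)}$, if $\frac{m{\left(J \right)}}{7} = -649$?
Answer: $-94763$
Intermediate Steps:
$m{\left(J \right)} = -4543$ ($m{\left(J \right)} = 7 \left(-649\right) = -4543$)
$P = -162$ ($P = - 3 \left(0 - 6\right) \left(-9\right) = - 3 \left(\left(-6\right) \left(-9\right)\right) = \left(-3\right) 54 = -162$)
$P \left(349 + 264\right) - m{\left(-493 \right)} = - 162 \left(349 + 264\right) - -4543 = \left(-162\right) 613 + 4543 = -99306 + 4543 = -94763$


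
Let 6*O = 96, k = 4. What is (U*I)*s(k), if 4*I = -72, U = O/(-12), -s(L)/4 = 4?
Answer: -384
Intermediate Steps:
s(L) = -16 (s(L) = -4*4 = -16)
O = 16 (O = (1/6)*96 = 16)
U = -4/3 (U = 16/(-12) = 16*(-1/12) = -4/3 ≈ -1.3333)
I = -18 (I = (1/4)*(-72) = -18)
(U*I)*s(k) = -4/3*(-18)*(-16) = 24*(-16) = -384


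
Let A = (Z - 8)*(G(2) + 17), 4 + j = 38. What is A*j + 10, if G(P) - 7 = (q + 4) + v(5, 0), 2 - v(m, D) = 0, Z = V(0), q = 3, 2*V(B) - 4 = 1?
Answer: -6161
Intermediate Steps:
V(B) = 5/2 (V(B) = 2 + (½)*1 = 2 + ½ = 5/2)
j = 34 (j = -4 + 38 = 34)
Z = 5/2 ≈ 2.5000
v(m, D) = 2 (v(m, D) = 2 - 1*0 = 2 + 0 = 2)
G(P) = 16 (G(P) = 7 + ((3 + 4) + 2) = 7 + (7 + 2) = 7 + 9 = 16)
A = -363/2 (A = (5/2 - 8)*(16 + 17) = -11/2*33 = -363/2 ≈ -181.50)
A*j + 10 = -363/2*34 + 10 = -6171 + 10 = -6161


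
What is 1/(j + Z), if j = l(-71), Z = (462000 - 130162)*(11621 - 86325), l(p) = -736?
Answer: -1/24789626688 ≈ -4.0339e-11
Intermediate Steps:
Z = -24789625952 (Z = 331838*(-74704) = -24789625952)
j = -736
1/(j + Z) = 1/(-736 - 24789625952) = 1/(-24789626688) = -1/24789626688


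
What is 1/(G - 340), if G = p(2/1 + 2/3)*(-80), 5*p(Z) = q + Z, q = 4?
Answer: -3/1340 ≈ -0.0022388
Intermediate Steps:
p(Z) = ⅘ + Z/5 (p(Z) = (4 + Z)/5 = ⅘ + Z/5)
G = -320/3 (G = (⅘ + (2/1 + 2/3)/5)*(-80) = (⅘ + (2*1 + 2*(⅓))/5)*(-80) = (⅘ + (2 + ⅔)/5)*(-80) = (⅘ + (⅕)*(8/3))*(-80) = (⅘ + 8/15)*(-80) = (4/3)*(-80) = -320/3 ≈ -106.67)
1/(G - 340) = 1/(-320/3 - 340) = 1/(-1340/3) = -3/1340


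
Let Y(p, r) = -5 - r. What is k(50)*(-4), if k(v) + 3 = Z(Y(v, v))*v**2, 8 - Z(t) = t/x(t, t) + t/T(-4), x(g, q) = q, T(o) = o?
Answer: 67512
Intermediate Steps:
Z(t) = 7 + t/4 (Z(t) = 8 - (t/t + t/(-4)) = 8 - (1 + t*(-1/4)) = 8 - (1 - t/4) = 8 + (-1 + t/4) = 7 + t/4)
k(v) = -3 + v**2*(23/4 - v/4) (k(v) = -3 + (7 + (-5 - v)/4)*v**2 = -3 + (7 + (-5/4 - v/4))*v**2 = -3 + (23/4 - v/4)*v**2 = -3 + v**2*(23/4 - v/4))
k(50)*(-4) = (-3 + (1/4)*50**2*(23 - 1*50))*(-4) = (-3 + (1/4)*2500*(23 - 50))*(-4) = (-3 + (1/4)*2500*(-27))*(-4) = (-3 - 16875)*(-4) = -16878*(-4) = 67512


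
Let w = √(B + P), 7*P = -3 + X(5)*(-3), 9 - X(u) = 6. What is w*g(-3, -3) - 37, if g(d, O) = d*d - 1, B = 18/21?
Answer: -37 + 8*I*√42/7 ≈ -37.0 + 7.4066*I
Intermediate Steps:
B = 6/7 (B = 18*(1/21) = 6/7 ≈ 0.85714)
X(u) = 3 (X(u) = 9 - 1*6 = 9 - 6 = 3)
P = -12/7 (P = (-3 + 3*(-3))/7 = (-3 - 9)/7 = (⅐)*(-12) = -12/7 ≈ -1.7143)
g(d, O) = -1 + d² (g(d, O) = d² - 1 = -1 + d²)
w = I*√42/7 (w = √(6/7 - 12/7) = √(-6/7) = I*√42/7 ≈ 0.92582*I)
w*g(-3, -3) - 37 = (I*√42/7)*(-1 + (-3)²) - 37 = (I*√42/7)*(-1 + 9) - 37 = (I*√42/7)*8 - 37 = 8*I*√42/7 - 37 = -37 + 8*I*√42/7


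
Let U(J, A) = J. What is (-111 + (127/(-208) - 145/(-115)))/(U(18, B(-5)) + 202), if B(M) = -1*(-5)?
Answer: -527913/1052480 ≈ -0.50159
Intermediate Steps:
B(M) = 5
(-111 + (127/(-208) - 145/(-115)))/(U(18, B(-5)) + 202) = (-111 + (127/(-208) - 145/(-115)))/(18 + 202) = (-111 + (127*(-1/208) - 145*(-1/115)))/220 = (-111 + (-127/208 + 29/23))*(1/220) = (-111 + 3111/4784)*(1/220) = -527913/4784*1/220 = -527913/1052480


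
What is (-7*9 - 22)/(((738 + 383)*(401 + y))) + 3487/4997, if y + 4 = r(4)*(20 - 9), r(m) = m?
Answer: 90705898/130016943 ≈ 0.69765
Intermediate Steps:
y = 40 (y = -4 + 4*(20 - 9) = -4 + 4*11 = -4 + 44 = 40)
(-7*9 - 22)/(((738 + 383)*(401 + y))) + 3487/4997 = (-7*9 - 22)/(((738 + 383)*(401 + 40))) + 3487/4997 = (-63 - 22)/((1121*441)) + 3487*(1/4997) = -85/494361 + 3487/4997 = 90705898/130016943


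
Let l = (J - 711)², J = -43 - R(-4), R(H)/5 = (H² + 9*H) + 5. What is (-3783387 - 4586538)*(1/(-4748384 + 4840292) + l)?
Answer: -118220604545004275/30636 ≈ -3.8589e+12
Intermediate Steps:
R(H) = 25 + 5*H² + 45*H (R(H) = 5*((H² + 9*H) + 5) = 5*(5 + H² + 9*H) = 25 + 5*H² + 45*H)
J = 32 (J = -43 - (25 + 5*(-4)² + 45*(-4)) = -43 - (25 + 5*16 - 180) = -43 - (25 + 80 - 180) = -43 - 1*(-75) = -43 + 75 = 32)
l = 461041 (l = (32 - 711)² = (-679)² = 461041)
(-3783387 - 4586538)*(1/(-4748384 + 4840292) + l) = (-3783387 - 4586538)*(1/(-4748384 + 4840292) + 461041) = -8369925*(1/91908 + 461041) = -8369925*42373356229/91908 = -118220604545004275/30636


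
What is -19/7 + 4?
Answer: 9/7 ≈ 1.2857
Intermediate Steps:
-19/7 + 4 = 9/7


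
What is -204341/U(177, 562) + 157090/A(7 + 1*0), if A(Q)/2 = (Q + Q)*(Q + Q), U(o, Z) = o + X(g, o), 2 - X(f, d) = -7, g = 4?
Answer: -12720733/18228 ≈ -697.87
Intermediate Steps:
X(f, d) = 9 (X(f, d) = 2 - 1*(-7) = 2 + 7 = 9)
U(o, Z) = 9 + o (U(o, Z) = o + 9 = 9 + o)
A(Q) = 8*Q**2 (A(Q) = 2*((Q + Q)*(Q + Q)) = 2*((2*Q)*(2*Q)) = 2*(4*Q**2) = 8*Q**2)
-204341/U(177, 562) + 157090/A(7 + 1*0) = -204341/(9 + 177) + 157090/((8*(7 + 1*0)**2)) = -204341/186 + 157090/((8*(7 + 0)**2)) = -204341*1/186 + 157090/((8*7**2)) = -204341/186 + 157090/((8*49)) = -204341/186 + 157090/392 = -204341/186 + 157090*(1/392) = -204341/186 + 78545/196 = -12720733/18228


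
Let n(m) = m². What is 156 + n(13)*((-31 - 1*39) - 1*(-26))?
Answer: -7280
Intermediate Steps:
156 + n(13)*((-31 - 1*39) - 1*(-26)) = 156 + 13²*((-31 - 1*39) - 1*(-26)) = 156 + 169*((-31 - 39) + 26) = 156 + 169*(-70 + 26) = 156 + 169*(-44) = 156 - 7436 = -7280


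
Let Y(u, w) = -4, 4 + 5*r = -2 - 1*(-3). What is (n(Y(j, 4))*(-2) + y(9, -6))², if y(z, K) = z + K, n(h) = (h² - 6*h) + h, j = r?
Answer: 4761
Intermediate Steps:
r = -⅗ (r = -⅘ + (-2 - 1*(-3))/5 = -⅘ + (-2 + 3)/5 = -⅘ + (⅕)*1 = -⅘ + ⅕ = -⅗ ≈ -0.60000)
j = -⅗ ≈ -0.60000
n(h) = h² - 5*h
y(z, K) = K + z
(n(Y(j, 4))*(-2) + y(9, -6))² = (-4*(-5 - 4)*(-2) + (-6 + 9))² = (-4*(-9)*(-2) + 3)² = (36*(-2) + 3)² = (-72 + 3)² = (-69)² = 4761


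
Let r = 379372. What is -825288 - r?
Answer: -1204660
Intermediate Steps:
-825288 - r = -825288 - 1*379372 = -825288 - 379372 = -1204660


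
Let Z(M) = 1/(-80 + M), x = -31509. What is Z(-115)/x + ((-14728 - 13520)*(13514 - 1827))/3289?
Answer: -14184823709137/141317865 ≈ -1.0038e+5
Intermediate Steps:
Z(-115)/x + ((-14728 - 13520)*(13514 - 1827))/3289 = 1/(-80 - 115*(-31509)) + ((-14728 - 13520)*(13514 - 1827))/3289 = -1/31509/(-195) - 28248*11687*(1/3289) = -1/195*(-1/31509) - 330134376*1/3289 = 1/6144255 - 2308632/23 = -14184823709137/141317865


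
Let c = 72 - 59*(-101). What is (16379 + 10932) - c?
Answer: 21280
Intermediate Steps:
c = 6031 (c = 72 + 5959 = 6031)
(16379 + 10932) - c = (16379 + 10932) - 1*6031 = 27311 - 6031 = 21280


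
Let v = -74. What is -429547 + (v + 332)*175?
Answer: -384397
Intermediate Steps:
-429547 + (v + 332)*175 = -429547 + (-74 + 332)*175 = -429547 + 258*175 = -429547 + 45150 = -384397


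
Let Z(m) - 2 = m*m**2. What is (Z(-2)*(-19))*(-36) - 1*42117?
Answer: -46221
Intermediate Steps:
Z(m) = 2 + m**3 (Z(m) = 2 + m*m**2 = 2 + m**3)
(Z(-2)*(-19))*(-36) - 1*42117 = ((2 + (-2)**3)*(-19))*(-36) - 1*42117 = ((2 - 8)*(-19))*(-36) - 42117 = -6*(-19)*(-36) - 42117 = 114*(-36) - 42117 = -4104 - 42117 = -46221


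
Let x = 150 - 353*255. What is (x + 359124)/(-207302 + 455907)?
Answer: 269259/248605 ≈ 1.0831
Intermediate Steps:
x = -89865 (x = 150 - 90015 = -89865)
(x + 359124)/(-207302 + 455907) = (-89865 + 359124)/(-207302 + 455907) = 269259/248605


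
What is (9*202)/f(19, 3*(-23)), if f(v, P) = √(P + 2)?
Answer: -1818*I*√67/67 ≈ -222.1*I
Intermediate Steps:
f(v, P) = √(2 + P)
(9*202)/f(19, 3*(-23)) = (9*202)/(√(2 + 3*(-23))) = 1818/(√(2 - 69)) = 1818/(√(-67)) = 1818/((I*√67)) = 1818*(-I*√67/67) = -1818*I*√67/67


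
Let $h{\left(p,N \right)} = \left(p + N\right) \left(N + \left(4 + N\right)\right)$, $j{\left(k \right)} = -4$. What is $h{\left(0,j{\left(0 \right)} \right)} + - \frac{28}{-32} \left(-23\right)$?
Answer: $- \frac{33}{8} \approx -4.125$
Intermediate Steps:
$h{\left(p,N \right)} = \left(4 + 2 N\right) \left(N + p\right)$ ($h{\left(p,N \right)} = \left(N + p\right) \left(4 + 2 N\right) = \left(4 + 2 N\right) \left(N + p\right)$)
$h{\left(0,j{\left(0 \right)} \right)} + - \frac{28}{-32} \left(-23\right) = \left(2 \left(-4\right)^{2} + 4 \left(-4\right) + 4 \cdot 0 + 2 \left(-4\right) 0\right) + - \frac{28}{-32} \left(-23\right) = \left(2 \cdot 16 - 16 + 0 + 0\right) + \left(-28\right) \left(- \frac{1}{32}\right) \left(-23\right) = \left(32 - 16 + 0 + 0\right) + \frac{7}{8} \left(-23\right) = 16 - \frac{161}{8} = - \frac{33}{8}$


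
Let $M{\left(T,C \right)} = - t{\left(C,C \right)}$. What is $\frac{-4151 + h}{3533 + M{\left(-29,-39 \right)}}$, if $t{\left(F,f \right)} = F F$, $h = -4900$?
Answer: $- \frac{9051}{2012} \approx -4.4985$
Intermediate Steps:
$t{\left(F,f \right)} = F^{2}$
$M{\left(T,C \right)} = - C^{2}$
$\frac{-4151 + h}{3533 + M{\left(-29,-39 \right)}} = \frac{-4151 - 4900}{3533 - \left(-39\right)^{2}} = - \frac{9051}{3533 - 1521} = - \frac{9051}{2012}$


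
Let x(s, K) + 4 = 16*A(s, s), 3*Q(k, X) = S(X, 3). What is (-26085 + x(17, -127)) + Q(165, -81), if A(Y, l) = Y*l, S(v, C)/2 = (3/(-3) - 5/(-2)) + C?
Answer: -21462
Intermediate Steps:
S(v, C) = 3 + 2*C (S(v, C) = 2*((3/(-3) - 5/(-2)) + C) = 2*((3*(-1/3) - 5*(-1/2)) + C) = 2*((-1 + 5/2) + C) = 2*(3/2 + C) = 3 + 2*C)
Q(k, X) = 3 (Q(k, X) = (3 + 2*3)/3 = (3 + 6)/3 = (1/3)*9 = 3)
x(s, K) = -4 + 16*s**2 (x(s, K) = -4 + 16*(s*s) = -4 + 16*s**2)
(-26085 + x(17, -127)) + Q(165, -81) = (-26085 + (-4 + 16*17**2)) + 3 = (-26085 + (-4 + 16*289)) + 3 = (-26085 + (-4 + 4624)) + 3 = (-26085 + 4620) + 3 = -21465 + 3 = -21462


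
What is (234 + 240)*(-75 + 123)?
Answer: 22752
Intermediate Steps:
(234 + 240)*(-75 + 123) = 474*48 = 22752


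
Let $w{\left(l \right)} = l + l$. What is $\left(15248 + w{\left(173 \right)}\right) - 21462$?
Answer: $-5868$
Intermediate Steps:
$w{\left(l \right)} = 2 l$
$\left(15248 + w{\left(173 \right)}\right) - 21462 = \left(15248 + 2 \cdot 173\right) - 21462 = \left(15248 + 346\right) - 21462 = 15594 - 21462 = -5868$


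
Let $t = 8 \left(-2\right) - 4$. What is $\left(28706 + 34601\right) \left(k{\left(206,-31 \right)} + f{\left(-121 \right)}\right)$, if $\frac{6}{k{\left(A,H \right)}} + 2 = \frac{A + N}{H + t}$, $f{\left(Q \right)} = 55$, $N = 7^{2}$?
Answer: $\frac{23993353}{7} \approx 3.4276 \cdot 10^{6}$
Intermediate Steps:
$N = 49$
$t = -20$ ($t = -16 - 4 = -20$)
$k{\left(A,H \right)} = \frac{6}{-2 + \frac{49 + A}{-20 + H}}$ ($k{\left(A,H \right)} = \frac{6}{-2 + \frac{A + 49}{H - 20}} = \frac{6}{-2 + \frac{49 + A}{-20 + H}}$)
$\left(28706 + 34601\right) \left(k{\left(206,-31 \right)} + f{\left(-121 \right)}\right) = \left(28706 + 34601\right) \left(\frac{6 \left(-20 - 31\right)}{89 + 206 - -62} + 55\right) = 63307 \left(6 \frac{1}{89 + 206 + 62} \left(-51\right) + 55\right) = 63307 \left(6 \cdot \frac{1}{357} \left(-51\right) + 55\right) = 63307 \left(- \frac{6}{7} + 55\right) = 63307 \cdot \frac{379}{7} = \frac{23993353}{7}$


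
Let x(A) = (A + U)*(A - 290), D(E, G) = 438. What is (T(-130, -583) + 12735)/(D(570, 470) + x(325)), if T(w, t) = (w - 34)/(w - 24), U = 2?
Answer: 980677/914991 ≈ 1.0718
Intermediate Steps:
T(w, t) = (-34 + w)/(-24 + w)
x(A) = (-290 + A)*(2 + A) (x(A) = (A + 2)*(A - 290) = (2 + A)*(-290 + A) = (-290 + A)*(2 + A))
(T(-130, -583) + 12735)/(D(570, 470) + x(325)) = ((-34 - 130)/(-24 - 130) + 12735)/(438 + (-580 + 325**2 - 288*325)) = (-164/(-154) + 12735)/(438 + (-580 + 105625 - 93600)) = (-1/154*(-164) + 12735)/(438 + 11445) = (82/77 + 12735)/11883 = (980677/77)*(1/11883) = 980677/914991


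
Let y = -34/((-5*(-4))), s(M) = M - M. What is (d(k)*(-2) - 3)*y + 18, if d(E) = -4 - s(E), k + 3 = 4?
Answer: 19/2 ≈ 9.5000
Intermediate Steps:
k = 1 (k = -3 + 4 = 1)
s(M) = 0
y = -17/10 (y = -34/20 = -34*1/20 = -17/10 ≈ -1.7000)
d(E) = -4 (d(E) = -4 - 1*0 = -4 + 0 = -4)
(d(k)*(-2) - 3)*y + 18 = (-4*(-2) - 3)*(-17/10) + 18 = (8 - 3)*(-17/10) + 18 = 5*(-17/10) + 18 = -17/2 + 18 = 19/2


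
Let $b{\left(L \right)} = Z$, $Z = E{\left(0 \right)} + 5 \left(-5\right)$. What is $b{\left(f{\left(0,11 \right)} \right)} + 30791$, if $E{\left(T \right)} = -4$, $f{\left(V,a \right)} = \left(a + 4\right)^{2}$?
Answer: $30762$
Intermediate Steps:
$f{\left(V,a \right)} = \left(4 + a\right)^{2}$
$Z = -29$ ($Z = -4 + 5 \left(-5\right) = -4 - 25 = -29$)
$b{\left(L \right)} = -29$
$b{\left(f{\left(0,11 \right)} \right)} + 30791 = -29 + 30791 = 30762$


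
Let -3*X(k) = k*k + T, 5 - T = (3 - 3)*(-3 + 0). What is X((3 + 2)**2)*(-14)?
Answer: 2940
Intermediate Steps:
T = 5 (T = 5 - (3 - 3)*(-3 + 0) = 5 - 0*(-3) = 5 - 1*0 = 5 + 0 = 5)
X(k) = -5/3 - k**2/3 (X(k) = -(k*k + 5)/3 = -(k**2 + 5)/3 = -(5 + k**2)/3 = -5/3 - k**2/3)
X((3 + 2)**2)*(-14) = (-5/3 - (3 + 2)**4/3)*(-14) = (-5/3 - (5**2)**2/3)*(-14) = (-5/3 - 1/3*25**2)*(-14) = (-5/3 - 1/3*625)*(-14) = (-5/3 - 625/3)*(-14) = -210*(-14) = 2940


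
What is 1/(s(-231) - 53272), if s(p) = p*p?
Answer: 1/89 ≈ 0.011236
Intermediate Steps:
s(p) = p**2
1/(s(-231) - 53272) = 1/((-231)**2 - 53272) = 1/(53361 - 53272) = 1/89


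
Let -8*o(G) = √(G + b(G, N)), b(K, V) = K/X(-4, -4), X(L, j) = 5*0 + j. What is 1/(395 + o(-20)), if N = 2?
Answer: 5056/1997123 + 8*I*√15/9985615 ≈ 0.0025316 + 3.1029e-6*I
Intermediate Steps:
X(L, j) = j (X(L, j) = 0 + j = j)
b(K, V) = -K/4 (b(K, V) = K/(-4) = K*(-¼) = -K/4)
o(G) = -√3*√G/16 (o(G) = -√(G - G/4)/8 = -√3*√G/2/8 = -√3*√G/16)
1/(395 + o(-20)) = 1/(395 - √3*√(-20)/16) = 1/(395 - √3*2*I*√5/16) = 1/(395 - I*√15/8)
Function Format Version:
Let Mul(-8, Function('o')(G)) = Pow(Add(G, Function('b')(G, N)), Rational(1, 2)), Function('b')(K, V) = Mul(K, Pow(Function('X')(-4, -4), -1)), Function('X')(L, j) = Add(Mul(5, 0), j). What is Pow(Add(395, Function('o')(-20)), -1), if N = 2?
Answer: Add(Rational(5056, 1997123), Mul(Rational(8, 9985615), I, Pow(15, Rational(1, 2)))) ≈ Add(0.0025316, Mul(3.1029e-6, I))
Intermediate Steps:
Function('X')(L, j) = j (Function('X')(L, j) = Add(0, j) = j)
Function('b')(K, V) = Mul(Rational(-1, 4), K) (Function('b')(K, V) = Mul(K, Pow(-4, -1)) = Mul(K, Rational(-1, 4)) = Mul(Rational(-1, 4), K))
Function('o')(G) = Mul(Rational(-1, 16), Pow(3, Rational(1, 2)), Pow(G, Rational(1, 2))) (Function('o')(G) = Mul(Rational(-1, 8), Pow(Add(G, Mul(Rational(-1, 4), G)), Rational(1, 2))) = Mul(Rational(-1, 8), Pow(Mul(Rational(3, 4), G), Rational(1, 2))) = Mul(Rational(-1, 8), Mul(Rational(1, 2), Pow(3, Rational(1, 2)), Pow(G, Rational(1, 2)))) = Mul(Rational(-1, 16), Pow(3, Rational(1, 2)), Pow(G, Rational(1, 2))))
Pow(Add(395, Function('o')(-20)), -1) = Pow(Add(395, Mul(Rational(-1, 16), Pow(3, Rational(1, 2)), Pow(-20, Rational(1, 2)))), -1) = Pow(Add(395, Mul(Rational(-1, 16), Pow(3, Rational(1, 2)), Mul(2, I, Pow(5, Rational(1, 2))))), -1) = Pow(Add(395, Mul(Rational(-1, 8), I, Pow(15, Rational(1, 2)))), -1)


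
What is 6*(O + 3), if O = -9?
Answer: -36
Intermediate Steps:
6*(O + 3) = 6*(-9 + 3) = 6*(-6) = -36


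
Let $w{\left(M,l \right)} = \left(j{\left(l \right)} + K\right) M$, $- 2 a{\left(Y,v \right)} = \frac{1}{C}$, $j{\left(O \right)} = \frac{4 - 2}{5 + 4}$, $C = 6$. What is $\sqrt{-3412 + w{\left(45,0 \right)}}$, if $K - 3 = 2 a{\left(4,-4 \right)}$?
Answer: $\frac{i \sqrt{13098}}{2} \approx 57.223 i$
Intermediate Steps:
$j{\left(O \right)} = \frac{2}{9}$
$a{\left(Y,v \right)} = - \frac{1}{12}$ ($a{\left(Y,v \right)} = - \frac{1}{2 \cdot 6} = \left(- \frac{1}{2}\right) \frac{1}{6} = - \frac{1}{12}$)
$K = \frac{17}{6}$ ($K = 3 + 2 \left(- \frac{1}{12}\right) = 3 - \frac{1}{6} = \frac{17}{6} \approx 2.8333$)
$w{\left(M,l \right)} = \frac{55 M}{18}$ ($w{\left(M,l \right)} = \left(\frac{2}{9} + \frac{17}{6}\right) M = \frac{55 M}{18}$)
$\sqrt{-3412 + w{\left(45,0 \right)}} = \sqrt{-3412 + \frac{55}{18} \cdot 45} = \sqrt{-3412 + \frac{275}{2}} = \sqrt{- \frac{6549}{2}} = \frac{i \sqrt{13098}}{2}$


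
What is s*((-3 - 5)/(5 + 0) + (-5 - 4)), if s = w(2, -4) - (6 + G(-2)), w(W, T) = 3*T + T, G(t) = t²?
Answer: 1378/5 ≈ 275.60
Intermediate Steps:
w(W, T) = 4*T
s = -26 (s = 4*(-4) - (6 + (-2)²) = -16 - (6 + 4) = -16 - 1*10 = -16 - 10 = -26)
s*((-3 - 5)/(5 + 0) + (-5 - 4)) = -26*((-3 - 5)/(5 + 0) + (-5 - 4)) = -26*(-8/5 - 9) = -26*(-53/5) = 1378/5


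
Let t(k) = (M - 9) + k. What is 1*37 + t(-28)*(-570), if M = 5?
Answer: 18277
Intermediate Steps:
t(k) = -4 + k (t(k) = (5 - 9) + k = -4 + k)
1*37 + t(-28)*(-570) = 1*37 + (-4 - 28)*(-570) = 37 - 32*(-570) = 37 + 18240 = 18277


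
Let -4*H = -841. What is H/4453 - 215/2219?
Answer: -1963401/39524828 ≈ -0.049675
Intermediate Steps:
H = 841/4 (H = -¼*(-841) = 841/4 ≈ 210.25)
H/4453 - 215/2219 = (841/4)/4453 - 215/2219 = (841/4)*(1/4453) - 215*1/2219 = 841/17812 - 215/2219 = -1963401/39524828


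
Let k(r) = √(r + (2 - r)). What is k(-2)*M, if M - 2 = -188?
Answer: -186*√2 ≈ -263.04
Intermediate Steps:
M = -186 (M = 2 - 188 = -186)
k(r) = √2
k(-2)*M = √2*(-186) = -186*√2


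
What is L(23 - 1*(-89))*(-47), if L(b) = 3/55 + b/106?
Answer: -152233/2915 ≈ -52.224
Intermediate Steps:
L(b) = 3/55 + b/106 (L(b) = 3*(1/55) + b*(1/106) = 3/55 + b/106)
L(23 - 1*(-89))*(-47) = (3/55 + (23 - 1*(-89))/106)*(-47) = (3/55 + (23 + 89)/106)*(-47) = (3/55 + (1/106)*112)*(-47) = (3/55 + 56/53)*(-47) = (3239/2915)*(-47) = -152233/2915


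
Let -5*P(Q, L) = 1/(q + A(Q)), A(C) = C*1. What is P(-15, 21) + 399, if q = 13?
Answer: 3991/10 ≈ 399.10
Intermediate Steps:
A(C) = C
P(Q, L) = -1/(5*(13 + Q))
P(-15, 21) + 399 = -1/(65 + 5*(-15)) + 399 = -1/(65 - 75) + 399 = -1/(-10) + 399 = -1*(-⅒) + 399 = ⅒ + 399 = 3991/10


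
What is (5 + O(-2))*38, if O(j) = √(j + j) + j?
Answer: 114 + 76*I ≈ 114.0 + 76.0*I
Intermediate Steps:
O(j) = j + √2*√j (O(j) = √(2*j) + j = √2*√j + j = j + √2*√j)
(5 + O(-2))*38 = (5 + (-2 + √2*√(-2)))*38 = (5 + (-2 + √2*(I*√2)))*38 = (5 + (-2 + 2*I))*38 = (3 + 2*I)*38 = 114 + 76*I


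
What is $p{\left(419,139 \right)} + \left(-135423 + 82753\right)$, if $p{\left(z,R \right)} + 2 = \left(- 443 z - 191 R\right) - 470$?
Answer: $-265308$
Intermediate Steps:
$p{\left(z,R \right)} = -472 - 443 z - 191 R$ ($p{\left(z,R \right)} = -2 - \left(470 + 191 R + 443 z\right) = -472 - 443 z - 191 R$)
$p{\left(419,139 \right)} + \left(-135423 + 82753\right) = \left(-472 - 185617 - 26549\right) + \left(-135423 + 82753\right) = \left(-472 - 185617 - 26549\right) - 52670 = -212638 - 52670 = -265308$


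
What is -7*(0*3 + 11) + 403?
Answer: 326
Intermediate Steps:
-7*(0*3 + 11) + 403 = -7*(0 + 11) + 403 = -7*11 + 403 = -77 + 403 = 326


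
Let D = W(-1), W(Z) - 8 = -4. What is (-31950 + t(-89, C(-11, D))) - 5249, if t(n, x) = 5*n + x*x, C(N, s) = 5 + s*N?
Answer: -36123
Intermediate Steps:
W(Z) = 4 (W(Z) = 8 - 4 = 4)
D = 4
C(N, s) = 5 + N*s
t(n, x) = x² + 5*n (t(n, x) = 5*n + x² = x² + 5*n)
(-31950 + t(-89, C(-11, D))) - 5249 = (-31950 + ((5 - 11*4)² + 5*(-89))) - 5249 = (-31950 + ((5 - 44)² - 445)) - 5249 = (-31950 + ((-39)² - 445)) - 5249 = (-31950 + (1521 - 445)) - 5249 = (-31950 + 1076) - 5249 = -30874 - 5249 = -36123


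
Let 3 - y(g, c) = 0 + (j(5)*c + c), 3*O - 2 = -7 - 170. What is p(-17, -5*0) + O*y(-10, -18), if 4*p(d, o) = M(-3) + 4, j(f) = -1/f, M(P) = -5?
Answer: -4061/4 ≈ -1015.3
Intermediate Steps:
p(d, o) = -1/4 (p(d, o) = (-5 + 4)/4 = (1/4)*(-1) = -1/4)
O = -175/3 (O = 2/3 + (-7 - 170)/3 = 2/3 + (1/3)*(-177) = 2/3 - 59 = -175/3 ≈ -58.333)
y(g, c) = 3 - 4*c/5 (y(g, c) = 3 - (0 + ((-1/5)*c + c)) = 3 - (0 + ((-1*1/5)*c + c)) = 3 - (0 + (-c/5 + c)) = 3 - (0 + 4*c/5) = 3 - 4*c/5)
p(-17, -5*0) + O*y(-10, -18) = -1/4 - 175*(3 - 4/5*(-18))/3 = -1/4 - 175*(3 + 72/5)/3 = -1/4 - 175/3*87/5 = -1/4 - 1015 = -4061/4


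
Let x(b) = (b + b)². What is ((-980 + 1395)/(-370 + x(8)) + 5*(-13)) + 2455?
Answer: 272045/114 ≈ 2386.4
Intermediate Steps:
x(b) = 4*b² (x(b) = (2*b)² = 4*b²)
((-980 + 1395)/(-370 + x(8)) + 5*(-13)) + 2455 = ((-980 + 1395)/(-370 + 4*8²) + 5*(-13)) + 2455 = (415/(-370 + 4*64) - 65) + 2455 = (415/(-370 + 256) - 65) + 2455 = (415/(-114) - 65) + 2455 = (415*(-1/114) - 65) + 2455 = (-415/114 - 65) + 2455 = -7825/114 + 2455 = 272045/114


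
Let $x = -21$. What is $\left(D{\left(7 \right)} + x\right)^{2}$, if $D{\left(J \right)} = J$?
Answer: $196$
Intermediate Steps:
$\left(D{\left(7 \right)} + x\right)^{2} = \left(7 - 21\right)^{2} = \left(-14\right)^{2} = 196$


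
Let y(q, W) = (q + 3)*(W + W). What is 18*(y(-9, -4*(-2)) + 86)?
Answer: -180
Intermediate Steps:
y(q, W) = 2*W*(3 + q) (y(q, W) = (3 + q)*(2*W) = 2*W*(3 + q))
18*(y(-9, -4*(-2)) + 86) = 18*(2*(-4*(-2))*(3 - 9) + 86) = 18*(2*8*(-6) + 86) = 18*(-96 + 86) = 18*(-10) = -180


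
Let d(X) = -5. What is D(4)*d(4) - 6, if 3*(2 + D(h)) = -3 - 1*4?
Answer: 47/3 ≈ 15.667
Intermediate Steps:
D(h) = -13/3 (D(h) = -2 + (-3 - 1*4)/3 = -2 + (-3 - 4)/3 = -2 + (⅓)*(-7) = -2 - 7/3 = -13/3)
D(4)*d(4) - 6 = -13/3*(-5) - 6 = 65/3 - 6 = 47/3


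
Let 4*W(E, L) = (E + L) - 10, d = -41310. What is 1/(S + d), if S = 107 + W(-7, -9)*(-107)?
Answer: -2/81015 ≈ -2.4687e-5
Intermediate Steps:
W(E, L) = -5/2 + E/4 + L/4 (W(E, L) = ((E + L) - 10)/4 = (-10 + E + L)/4 = -5/2 + E/4 + L/4)
S = 1605/2 (S = 107 + (-5/2 + (¼)*(-7) + (¼)*(-9))*(-107) = 107 + (-5/2 - 7/4 - 9/4)*(-107) = 107 - 13/2*(-107) = 107 + 1391/2 = 1605/2 ≈ 802.50)
1/(S + d) = 1/(1605/2 - 41310) = 1/(-81015/2) = -2/81015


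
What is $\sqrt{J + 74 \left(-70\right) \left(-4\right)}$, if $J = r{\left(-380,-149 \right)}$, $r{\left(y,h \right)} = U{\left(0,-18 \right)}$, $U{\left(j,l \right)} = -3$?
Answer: $\sqrt{20717} \approx 143.93$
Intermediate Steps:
$r{\left(y,h \right)} = -3$
$J = -3$
$\sqrt{J + 74 \left(-70\right) \left(-4\right)} = \sqrt{-3 + 74 \left(-70\right) \left(-4\right)} = \sqrt{-3 - -20720} = \sqrt{-3 + 20720} = \sqrt{20717}$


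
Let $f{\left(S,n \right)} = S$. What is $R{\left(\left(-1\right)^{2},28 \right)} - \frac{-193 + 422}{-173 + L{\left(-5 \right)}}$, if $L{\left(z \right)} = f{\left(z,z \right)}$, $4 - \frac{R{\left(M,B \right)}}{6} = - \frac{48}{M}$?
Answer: $\frac{55765}{178} \approx 313.29$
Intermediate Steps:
$R{\left(M,B \right)} = 24 + \frac{288}{M}$ ($R{\left(M,B \right)} = 24 - 6 \left(- \frac{48}{M}\right) = 24 + \frac{288}{M}$)
$L{\left(z \right)} = z$
$R{\left(\left(-1\right)^{2},28 \right)} - \frac{-193 + 422}{-173 + L{\left(-5 \right)}} = \left(24 + \frac{288}{\left(-1\right)^{2}}\right) - \frac{-193 + 422}{-173 - 5} = \left(24 + \frac{288}{1}\right) - \frac{229}{-178} = \left(24 + 288 \cdot 1\right) - 229 \left(- \frac{1}{178}\right) = \left(24 + 288\right) - - \frac{229}{178} = 312 + \frac{229}{178} = \frac{55765}{178}$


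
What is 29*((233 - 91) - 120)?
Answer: 638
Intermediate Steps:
29*((233 - 91) - 120) = 29*(142 - 120) = 29*22 = 638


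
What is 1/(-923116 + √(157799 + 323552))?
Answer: -923116/852142668105 - √481351/852142668105 ≈ -1.0841e-6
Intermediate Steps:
1/(-923116 + √(157799 + 323552)) = 1/(-923116 + √481351)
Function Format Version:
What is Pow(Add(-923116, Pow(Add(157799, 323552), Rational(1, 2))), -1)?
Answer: Add(Rational(-923116, 852142668105), Mul(Rational(-1, 852142668105), Pow(481351, Rational(1, 2)))) ≈ -1.0841e-6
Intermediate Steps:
Pow(Add(-923116, Pow(Add(157799, 323552), Rational(1, 2))), -1) = Pow(Add(-923116, Pow(481351, Rational(1, 2))), -1)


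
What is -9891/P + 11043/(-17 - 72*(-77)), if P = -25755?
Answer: 113026674/47449295 ≈ 2.3820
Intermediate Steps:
-9891/P + 11043/(-17 - 72*(-77)) = -9891/(-25755) + 11043/(-17 - 72*(-77)) = -9891*(-1/25755) + 11043/(-17 + 5544) = 3297/8585 + 11043/5527 = 113026674/47449295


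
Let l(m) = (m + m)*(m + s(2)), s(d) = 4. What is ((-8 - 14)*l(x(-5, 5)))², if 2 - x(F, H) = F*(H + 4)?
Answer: 11123499024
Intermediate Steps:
x(F, H) = 2 - F*(4 + H) (x(F, H) = 2 - F*(H + 4) = 2 - F*(4 + H))
l(m) = 2*m*(4 + m) (l(m) = (m + m)*(m + 4) = (2*m)*(4 + m) = 2*m*(4 + m))
((-8 - 14)*l(x(-5, 5)))² = ((-8 - 14)*(2*(2 - 4*(-5) - 1*(-5)*5)*(4 + (2 - 4*(-5) - 1*(-5)*5))))² = (-44*(2 + 20 + 25)*(4 + (2 + 20 + 25)))² = (-44*47*(4 + 47))² = (-44*47*51)² = (-22*4794)² = (-105468)² = 11123499024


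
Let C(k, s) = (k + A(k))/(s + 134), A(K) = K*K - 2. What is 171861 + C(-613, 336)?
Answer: 863296/5 ≈ 1.7266e+5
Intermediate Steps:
A(K) = -2 + K**2 (A(K) = K**2 - 2 = -2 + K**2)
C(k, s) = (-2 + k + k**2)/(134 + s) (C(k, s) = (k + (-2 + k**2))/(s + 134) = (-2 + k + k**2)/(134 + s))
171861 + C(-613, 336) = 171861 + (-2 - 613 + (-613)**2)/(134 + 336) = 171861 + (-2 - 613 + 375769)/470 = 171861 + (1/470)*375154 = 171861 + 3991/5 = 863296/5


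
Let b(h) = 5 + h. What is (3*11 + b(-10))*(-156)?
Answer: -4368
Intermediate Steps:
(3*11 + b(-10))*(-156) = (3*11 + (5 - 10))*(-156) = (33 - 5)*(-156) = 28*(-156) = -4368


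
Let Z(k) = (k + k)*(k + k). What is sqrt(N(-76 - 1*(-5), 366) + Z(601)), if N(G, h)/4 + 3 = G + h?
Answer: 2*sqrt(361493) ≈ 1202.5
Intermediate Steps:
N(G, h) = -12 + 4*G + 4*h (N(G, h) = -12 + 4*(G + h) = -12 + (4*G + 4*h) = -12 + 4*G + 4*h)
Z(k) = 4*k**2 (Z(k) = (2*k)*(2*k) = 4*k**2)
sqrt(N(-76 - 1*(-5), 366) + Z(601)) = sqrt((-12 + 4*(-76 - 1*(-5)) + 4*366) + 4*601**2) = sqrt((-12 + 4*(-76 + 5) + 1464) + 4*361201) = sqrt((-12 + 4*(-71) + 1464) + 1444804) = sqrt((-12 - 284 + 1464) + 1444804) = sqrt(1168 + 1444804) = sqrt(1445972) = 2*sqrt(361493)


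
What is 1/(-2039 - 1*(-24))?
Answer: -1/2015 ≈ -0.00049628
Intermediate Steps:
1/(-2039 - 1*(-24)) = 1/(-2039 + 24) = 1/(-2015) = -1/2015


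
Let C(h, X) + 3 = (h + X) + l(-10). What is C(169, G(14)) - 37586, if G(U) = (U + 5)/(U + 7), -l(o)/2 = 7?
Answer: -786095/21 ≈ -37433.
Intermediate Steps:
l(o) = -14 (l(o) = -2*7 = -14)
G(U) = (5 + U)/(7 + U)
C(h, X) = -17 + X + h (C(h, X) = -3 + ((h + X) - 14) = -3 + ((X + h) - 14) = -3 + (-14 + X + h) = -17 + X + h)
C(169, G(14)) - 37586 = (-17 + (5 + 14)/(7 + 14) + 169) - 37586 = (-17 + 19/21 + 169) - 37586 = 3211/21 - 37586 = -786095/21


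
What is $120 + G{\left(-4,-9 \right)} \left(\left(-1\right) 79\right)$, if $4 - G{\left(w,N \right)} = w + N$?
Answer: $-1223$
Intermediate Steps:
$G{\left(w,N \right)} = 4 - N - w$ ($G{\left(w,N \right)} = 4 - \left(w + N\right) = 4 - \left(N + w\right) = 4 - N - w$)
$120 + G{\left(-4,-9 \right)} \left(\left(-1\right) 79\right) = 120 + \left(4 - -9 - -4\right) \left(\left(-1\right) 79\right) = 120 + \left(4 + 9 + 4\right) \left(-79\right) = 120 + 17 \left(-79\right) = 120 - 1343 = -1223$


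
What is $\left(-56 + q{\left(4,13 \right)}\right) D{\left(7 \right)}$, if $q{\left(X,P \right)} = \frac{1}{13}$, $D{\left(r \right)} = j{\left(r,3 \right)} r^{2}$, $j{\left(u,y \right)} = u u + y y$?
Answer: $- \frac{2066134}{13} \approx -1.5893 \cdot 10^{5}$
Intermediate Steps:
$j{\left(u,y \right)} = u^{2} + y^{2}$
$D{\left(r \right)} = r^{2} \left(9 + r^{2}\right)$ ($D{\left(r \right)} = \left(r^{2} + 3^{2}\right) r^{2} = \left(r^{2} + 9\right) r^{2} = \left(9 + r^{2}\right) r^{2} = r^{2} \left(9 + r^{2}\right)$)
$q{\left(X,P \right)} = \frac{1}{13}$
$\left(-56 + q{\left(4,13 \right)}\right) D{\left(7 \right)} = \left(-56 + \frac{1}{13}\right) 7^{2} \left(9 + 7^{2}\right) = - \frac{727 \cdot 49 \left(9 + 49\right)}{13} = - \frac{727 \cdot 49 \cdot 58}{13} = \left(- \frac{727}{13}\right) 2842 = - \frac{2066134}{13}$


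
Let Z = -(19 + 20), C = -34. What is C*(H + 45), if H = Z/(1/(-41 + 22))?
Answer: -26724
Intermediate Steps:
Z = -39 (Z = -1*39 = -39)
H = 741 (H = -39/(1/(-41 + 22)) = -39/(1/(-19)) = -39/(-1/19) = -39*(-19) = 741)
C*(H + 45) = -34*(741 + 45) = -34*786 = -26724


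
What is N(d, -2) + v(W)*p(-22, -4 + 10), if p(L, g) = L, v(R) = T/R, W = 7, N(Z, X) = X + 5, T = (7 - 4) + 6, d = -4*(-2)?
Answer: -177/7 ≈ -25.286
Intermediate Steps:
d = 8
T = 9 (T = 3 + 6 = 9)
N(Z, X) = 5 + X
v(R) = 9/R
N(d, -2) + v(W)*p(-22, -4 + 10) = (5 - 2) + (9/7)*(-22) = 3 + (9*(⅐))*(-22) = 3 + (9/7)*(-22) = 3 - 198/7 = -177/7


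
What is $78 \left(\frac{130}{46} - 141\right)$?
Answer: $- \frac{247884}{23} \approx -10778.0$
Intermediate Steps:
$78 \left(\frac{130}{46} - 141\right) = 78 \left(130 \cdot \frac{1}{46} - 141\right) = 78 \left(\frac{65}{23} - 141\right) = 78 \left(- \frac{3178}{23}\right) = - \frac{247884}{23}$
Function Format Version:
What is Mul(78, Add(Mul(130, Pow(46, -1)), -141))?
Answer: Rational(-247884, 23) ≈ -10778.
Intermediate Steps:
Mul(78, Add(Mul(130, Pow(46, -1)), -141)) = Mul(78, Add(Mul(130, Rational(1, 46)), -141)) = Mul(78, Add(Rational(65, 23), -141)) = Mul(78, Rational(-3178, 23)) = Rational(-247884, 23)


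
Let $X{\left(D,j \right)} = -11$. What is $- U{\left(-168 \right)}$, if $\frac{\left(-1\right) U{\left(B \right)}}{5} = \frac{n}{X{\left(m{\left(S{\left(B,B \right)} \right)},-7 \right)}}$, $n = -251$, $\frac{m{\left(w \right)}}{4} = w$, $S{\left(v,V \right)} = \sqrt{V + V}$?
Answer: $\frac{1255}{11} \approx 114.09$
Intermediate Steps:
$S{\left(v,V \right)} = \sqrt{2} \sqrt{V}$ ($S{\left(v,V \right)} = \sqrt{2 V} = \sqrt{2} \sqrt{V}$)
$m{\left(w \right)} = 4 w$
$U{\left(B \right)} = - \frac{1255}{11}$ ($U{\left(B \right)} = - 5 \left(- \frac{251}{-11}\right) = - 5 \left(\left(-251\right) \left(- \frac{1}{11}\right)\right) = \left(-5\right) \frac{251}{11} = - \frac{1255}{11}$)
$- U{\left(-168 \right)} = \left(-1\right) \left(- \frac{1255}{11}\right) = \frac{1255}{11}$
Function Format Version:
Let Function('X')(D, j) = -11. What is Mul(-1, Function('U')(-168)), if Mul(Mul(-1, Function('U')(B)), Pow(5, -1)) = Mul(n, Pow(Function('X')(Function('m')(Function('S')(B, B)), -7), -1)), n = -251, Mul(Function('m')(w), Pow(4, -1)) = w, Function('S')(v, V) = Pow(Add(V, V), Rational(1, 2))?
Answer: Rational(1255, 11) ≈ 114.09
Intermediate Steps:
Function('S')(v, V) = Mul(Pow(2, Rational(1, 2)), Pow(V, Rational(1, 2))) (Function('S')(v, V) = Pow(Mul(2, V), Rational(1, 2)) = Mul(Pow(2, Rational(1, 2)), Pow(V, Rational(1, 2))))
Function('m')(w) = Mul(4, w)
Function('U')(B) = Rational(-1255, 11) (Function('U')(B) = Mul(-5, Mul(-251, Pow(-11, -1))) = Mul(-5, Mul(-251, Rational(-1, 11))) = Mul(-5, Rational(251, 11)) = Rational(-1255, 11))
Mul(-1, Function('U')(-168)) = Mul(-1, Rational(-1255, 11)) = Rational(1255, 11)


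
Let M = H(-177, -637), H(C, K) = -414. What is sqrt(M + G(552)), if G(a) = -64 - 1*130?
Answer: 4*I*sqrt(38) ≈ 24.658*I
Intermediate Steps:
G(a) = -194 (G(a) = -64 - 130 = -194)
M = -414
sqrt(M + G(552)) = sqrt(-414 - 194) = sqrt(-608) = 4*I*sqrt(38)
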